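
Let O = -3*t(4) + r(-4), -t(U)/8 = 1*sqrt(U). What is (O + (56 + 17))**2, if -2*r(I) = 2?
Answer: 14400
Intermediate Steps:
r(I) = -1 (r(I) = -1/2*2 = -1)
t(U) = -8*sqrt(U)
O = 47 (O = -(-24)*sqrt(4) - 1 = -(-24)*2 - 1 = -3*(-16) - 1 = 48 - 1 = 47)
(O + (56 + 17))**2 = (47 + (56 + 17))**2 = (47 + 73)**2 = 120**2 = 14400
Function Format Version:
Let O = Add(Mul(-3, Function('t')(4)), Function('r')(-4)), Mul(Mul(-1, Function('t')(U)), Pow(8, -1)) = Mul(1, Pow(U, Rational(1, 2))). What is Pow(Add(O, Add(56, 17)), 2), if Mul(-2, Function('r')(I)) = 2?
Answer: 14400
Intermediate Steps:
Function('r')(I) = -1 (Function('r')(I) = Mul(Rational(-1, 2), 2) = -1)
Function('t')(U) = Mul(-8, Pow(U, Rational(1, 2))) (Function('t')(U) = Mul(-8, Mul(1, Pow(U, Rational(1, 2)))) = Mul(-8, Pow(U, Rational(1, 2))))
O = 47 (O = Add(Mul(-3, Mul(-8, Pow(4, Rational(1, 2)))), -1) = Add(Mul(-3, Mul(-8, 2)), -1) = Add(Mul(-3, -16), -1) = Add(48, -1) = 47)
Pow(Add(O, Add(56, 17)), 2) = Pow(Add(47, Add(56, 17)), 2) = Pow(Add(47, 73), 2) = Pow(120, 2) = 14400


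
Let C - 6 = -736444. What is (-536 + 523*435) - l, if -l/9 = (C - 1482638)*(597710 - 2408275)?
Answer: 36160032268429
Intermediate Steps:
C = -736438 (C = 6 - 736444 = -736438)
l = -36160032041460 (l = -9*(-736438 - 1482638)*(597710 - 2408275) = -(-19971684)*(-1810565) = -9*4017781337940 = -36160032041460)
(-536 + 523*435) - l = (-536 + 523*435) - 1*(-36160032041460) = (-536 + 227505) + 36160032041460 = 226969 + 36160032041460 = 36160032268429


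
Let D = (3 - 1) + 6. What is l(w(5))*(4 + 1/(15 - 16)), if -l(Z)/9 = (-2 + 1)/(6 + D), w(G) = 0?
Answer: 27/14 ≈ 1.9286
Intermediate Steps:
D = 8 (D = 2 + 6 = 8)
l(Z) = 9/14 (l(Z) = -9*(-2 + 1)/(6 + 8) = -(-9)/14 = -9*(-1/14) = 9/14)
l(w(5))*(4 + 1/(15 - 16)) = 9*(4 + 1/(15 - 16))/14 = 9*(4 + 1/(-1))/14 = 9*(4 - 1)/14 = (9/14)*3 = 27/14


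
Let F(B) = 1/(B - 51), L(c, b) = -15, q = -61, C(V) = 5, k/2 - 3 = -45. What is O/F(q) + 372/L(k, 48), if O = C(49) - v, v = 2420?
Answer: 1352276/5 ≈ 2.7046e+5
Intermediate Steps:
k = -84 (k = 6 + 2*(-45) = 6 - 90 = -84)
O = -2415 (O = 5 - 1*2420 = 5 - 2420 = -2415)
F(B) = 1/(-51 + B)
O/F(q) + 372/L(k, 48) = -2415/(1/(-51 - 61)) + 372/(-15) = -2415/(1/(-112)) + 372*(-1/15) = -2415/(-1/112) - 124/5 = -2415*(-112) - 124/5 = 270480 - 124/5 = 1352276/5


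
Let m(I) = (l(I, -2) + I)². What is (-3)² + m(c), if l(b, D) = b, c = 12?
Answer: 585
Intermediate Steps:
m(I) = 4*I² (m(I) = (I + I)² = (2*I)² = 4*I²)
(-3)² + m(c) = (-3)² + 4*12² = 9 + 4*144 = 9 + 576 = 585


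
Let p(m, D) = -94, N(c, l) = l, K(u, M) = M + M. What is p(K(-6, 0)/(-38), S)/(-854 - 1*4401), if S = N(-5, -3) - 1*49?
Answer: 94/5255 ≈ 0.017888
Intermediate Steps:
K(u, M) = 2*M
S = -52 (S = -3 - 1*49 = -3 - 49 = -52)
p(K(-6, 0)/(-38), S)/(-854 - 1*4401) = -94/(-854 - 1*4401) = -94/(-854 - 4401) = -94/(-5255) = -94*(-1/5255) = 94/5255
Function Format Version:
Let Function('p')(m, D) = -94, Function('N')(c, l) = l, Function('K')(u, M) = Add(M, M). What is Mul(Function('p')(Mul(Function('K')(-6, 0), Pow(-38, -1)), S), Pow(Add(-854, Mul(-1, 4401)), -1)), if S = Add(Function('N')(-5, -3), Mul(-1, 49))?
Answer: Rational(94, 5255) ≈ 0.017888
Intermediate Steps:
Function('K')(u, M) = Mul(2, M)
S = -52 (S = Add(-3, Mul(-1, 49)) = Add(-3, -49) = -52)
Mul(Function('p')(Mul(Function('K')(-6, 0), Pow(-38, -1)), S), Pow(Add(-854, Mul(-1, 4401)), -1)) = Mul(-94, Pow(Add(-854, Mul(-1, 4401)), -1)) = Mul(-94, Pow(Add(-854, -4401), -1)) = Mul(-94, Pow(-5255, -1)) = Mul(-94, Rational(-1, 5255)) = Rational(94, 5255)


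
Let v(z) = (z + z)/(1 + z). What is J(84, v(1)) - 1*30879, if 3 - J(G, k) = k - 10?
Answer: -30867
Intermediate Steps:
v(z) = 2*z/(1 + z) (v(z) = (2*z)/(1 + z) = 2*z/(1 + z))
J(G, k) = 13 - k (J(G, k) = 3 - (k - 10) = 3 - (-10 + k) = 3 + (10 - k) = 13 - k)
J(84, v(1)) - 1*30879 = (13 - 2/(1 + 1)) - 1*30879 = (13 - 2/2) - 30879 = (13 - 1*1) - 30879 = (13 - 1) - 30879 = 12 - 30879 = -30867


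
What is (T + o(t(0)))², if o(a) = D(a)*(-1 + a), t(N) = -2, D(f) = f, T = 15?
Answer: 441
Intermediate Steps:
o(a) = a*(-1 + a)
(T + o(t(0)))² = (15 - 2*(-1 - 2))² = (15 - 2*(-3))² = (15 + 6)² = 21² = 441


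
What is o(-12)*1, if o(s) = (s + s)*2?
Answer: -48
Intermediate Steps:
o(s) = 4*s (o(s) = (2*s)*2 = 4*s)
o(-12)*1 = (4*(-12))*1 = -48*1 = -48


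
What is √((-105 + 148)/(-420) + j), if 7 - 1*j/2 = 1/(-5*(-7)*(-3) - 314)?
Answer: √107635659285/87990 ≈ 3.7286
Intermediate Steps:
j = 5868/419 (j = 14 - 2/(-5*(-7)*(-3) - 314) = 14 - 2/(35*(-3) - 314) = 14 - 2/(-105 - 314) = 14 - 2/(-419) = 14 - 2*(-1/419) = 14 + 2/419 = 5868/419 ≈ 14.005)
√((-105 + 148)/(-420) + j) = √((-105 + 148)/(-420) + 5868/419) = √(43*(-1/420) + 5868/419) = √(-43/420 + 5868/419) = √(2446543/175980) = √107635659285/87990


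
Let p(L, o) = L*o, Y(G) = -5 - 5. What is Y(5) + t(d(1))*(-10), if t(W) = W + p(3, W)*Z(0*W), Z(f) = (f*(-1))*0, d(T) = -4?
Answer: 30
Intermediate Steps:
Y(G) = -10
Z(f) = 0 (Z(f) = -f*0 = 0)
t(W) = W (t(W) = W + (3*W)*0 = W + 0 = W)
Y(5) + t(d(1))*(-10) = -10 - 4*(-10) = -10 + 40 = 30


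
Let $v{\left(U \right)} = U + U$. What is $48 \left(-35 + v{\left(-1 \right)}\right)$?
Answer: $-1776$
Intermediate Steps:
$v{\left(U \right)} = 2 U$
$48 \left(-35 + v{\left(-1 \right)}\right) = 48 \left(-35 + 2 \left(-1\right)\right) = 48 \left(-35 - 2\right) = 48 \left(-37\right) = -1776$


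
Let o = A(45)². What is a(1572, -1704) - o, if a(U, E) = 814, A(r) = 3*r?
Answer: -17411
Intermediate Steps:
o = 18225 (o = (3*45)² = 135² = 18225)
a(1572, -1704) - o = 814 - 1*18225 = 814 - 18225 = -17411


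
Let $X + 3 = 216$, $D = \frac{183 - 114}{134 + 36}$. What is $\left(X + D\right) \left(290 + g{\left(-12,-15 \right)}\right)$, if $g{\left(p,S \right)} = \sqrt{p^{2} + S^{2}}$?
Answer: $\frac{1052091}{17} + \frac{108837 \sqrt{41}}{170} \approx 65987.0$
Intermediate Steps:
$g{\left(p,S \right)} = \sqrt{S^{2} + p^{2}}$
$D = \frac{69}{170} \approx 0.40588$
$X = 213$ ($X = -3 + 216 = 213$)
$\left(X + D\right) \left(290 + g{\left(-12,-15 \right)}\right) = \left(213 + \frac{69}{170}\right) \left(290 + \sqrt{\left(-15\right)^{2} + \left(-12\right)^{2}}\right) = \frac{36279 \left(290 + \sqrt{225 + 144}\right)}{170} = \frac{36279 \left(290 + \sqrt{369}\right)}{170} = \frac{36279 \left(290 + 3 \sqrt{41}\right)}{170} = \frac{1052091}{17} + \frac{108837 \sqrt{41}}{170}$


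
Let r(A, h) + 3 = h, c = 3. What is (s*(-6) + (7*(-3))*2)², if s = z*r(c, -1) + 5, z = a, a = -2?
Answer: 14400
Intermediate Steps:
r(A, h) = -3 + h
z = -2
s = 13 (s = -2*(-3 - 1) + 5 = -2*(-4) + 5 = 8 + 5 = 13)
(s*(-6) + (7*(-3))*2)² = (13*(-6) + (7*(-3))*2)² = (-78 - 21*2)² = (-78 - 42)² = (-120)² = 14400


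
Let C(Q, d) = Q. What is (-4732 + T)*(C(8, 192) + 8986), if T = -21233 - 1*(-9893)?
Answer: -144551568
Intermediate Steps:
T = -11340 (T = -21233 + 9893 = -11340)
(-4732 + T)*(C(8, 192) + 8986) = (-4732 - 11340)*(8 + 8986) = -16072*8994 = -144551568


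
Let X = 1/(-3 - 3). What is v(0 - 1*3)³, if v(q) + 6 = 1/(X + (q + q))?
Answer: -11852352/50653 ≈ -233.99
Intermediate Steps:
X = -⅙ (X = 1/(-6) = -⅙ ≈ -0.16667)
v(q) = -6 + 1/(-⅙ + 2*q) (v(q) = -6 + 1/(-⅙ + (q + q)) = -6 + 1/(-⅙ + 2*q))
v(0 - 1*3)³ = (12*(1 - 6*(0 - 1*3))/(-1 + 12*(0 - 1*3)))³ = (12*(1 - 6*(0 - 3))/(-1 + 12*(0 - 3)))³ = (12*(1 - 6*(-3))/(-1 + 12*(-3)))³ = (12*(1 + 18)/(-1 - 36))³ = (12*19/(-37))³ = (12*(-1/37)*19)³ = (-228/37)³ = -11852352/50653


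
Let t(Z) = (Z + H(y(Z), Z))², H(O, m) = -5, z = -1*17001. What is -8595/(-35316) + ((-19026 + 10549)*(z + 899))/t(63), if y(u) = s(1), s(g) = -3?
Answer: 133904020729/3300084 ≈ 40576.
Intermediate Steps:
y(u) = -3
z = -17001
t(Z) = (-5 + Z)² (t(Z) = (Z - 5)² = (-5 + Z)²)
-8595/(-35316) + ((-19026 + 10549)*(z + 899))/t(63) = -8595/(-35316) + ((-19026 + 10549)*(-17001 + 899))/((-5 + 63)²) = -8595*(-1/35316) + (-8477*(-16102))/(58²) = 955/3924 + 136496654/3364 = 955/3924 + 136496654*(1/3364) = 955/3924 + 68248327/1682 = 133904020729/3300084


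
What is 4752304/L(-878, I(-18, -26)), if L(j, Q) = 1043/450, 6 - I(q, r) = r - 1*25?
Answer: 2138536800/1043 ≈ 2.0504e+6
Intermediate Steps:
I(q, r) = 31 - r (I(q, r) = 6 - (r - 1*25) = 6 - (r - 25) = 6 - (-25 + r) = 6 + (25 - r) = 31 - r)
L(j, Q) = 1043/450 (L(j, Q) = 1043*(1/450) = 1043/450)
4752304/L(-878, I(-18, -26)) = 4752304/(1043/450) = 4752304*(450/1043) = 2138536800/1043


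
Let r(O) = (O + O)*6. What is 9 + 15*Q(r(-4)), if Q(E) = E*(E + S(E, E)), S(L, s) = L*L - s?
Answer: -1658871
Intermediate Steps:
S(L, s) = L**2 - s
r(O) = 12*O (r(O) = (2*O)*6 = 12*O)
Q(E) = E**3 (Q(E) = E*(E + (E**2 - E)) = E*E**2 = E**3)
9 + 15*Q(r(-4)) = 9 + 15*(12*(-4))**3 = 9 + 15*(-48)**3 = 9 + 15*(-110592) = 9 - 1658880 = -1658871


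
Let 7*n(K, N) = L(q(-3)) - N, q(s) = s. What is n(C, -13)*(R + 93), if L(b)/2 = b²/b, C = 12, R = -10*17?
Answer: -77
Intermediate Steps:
R = -170
L(b) = 2*b (L(b) = 2*(b²/b) = 2*b)
n(K, N) = -6/7 - N/7 (n(K, N) = (2*(-3) - N)/7 = (-6 - N)/7 = -6/7 - N/7)
n(C, -13)*(R + 93) = (-6/7 - ⅐*(-13))*(-170 + 93) = (-6/7 + 13/7)*(-77) = 1*(-77) = -77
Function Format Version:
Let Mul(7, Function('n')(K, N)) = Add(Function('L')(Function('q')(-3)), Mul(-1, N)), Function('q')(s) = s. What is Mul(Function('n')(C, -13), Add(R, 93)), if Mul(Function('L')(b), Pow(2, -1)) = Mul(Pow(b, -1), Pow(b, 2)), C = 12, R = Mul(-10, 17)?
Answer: -77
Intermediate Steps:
R = -170
Function('L')(b) = Mul(2, b) (Function('L')(b) = Mul(2, Mul(Pow(b, -1), Pow(b, 2))) = Mul(2, b))
Function('n')(K, N) = Add(Rational(-6, 7), Mul(Rational(-1, 7), N)) (Function('n')(K, N) = Mul(Rational(1, 7), Add(Mul(2, -3), Mul(-1, N))) = Mul(Rational(1, 7), Add(-6, Mul(-1, N))) = Add(Rational(-6, 7), Mul(Rational(-1, 7), N)))
Mul(Function('n')(C, -13), Add(R, 93)) = Mul(Add(Rational(-6, 7), Mul(Rational(-1, 7), -13)), Add(-170, 93)) = Mul(Add(Rational(-6, 7), Rational(13, 7)), -77) = Mul(1, -77) = -77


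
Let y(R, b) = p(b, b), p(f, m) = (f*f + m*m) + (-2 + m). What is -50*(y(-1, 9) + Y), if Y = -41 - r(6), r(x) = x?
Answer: -6100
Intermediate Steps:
p(f, m) = -2 + m + f**2 + m**2 (p(f, m) = (f**2 + m**2) + (-2 + m) = -2 + m + f**2 + m**2)
y(R, b) = -2 + b + 2*b**2 (y(R, b) = -2 + b + b**2 + b**2 = -2 + b + 2*b**2)
Y = -47 (Y = -41 - 1*6 = -41 - 6 = -47)
-50*(y(-1, 9) + Y) = -50*((-2 + 9 + 2*9**2) - 47) = -50*((-2 + 9 + 2*81) - 47) = -50*((-2 + 9 + 162) - 47) = -50*(169 - 47) = -50*122 = -6100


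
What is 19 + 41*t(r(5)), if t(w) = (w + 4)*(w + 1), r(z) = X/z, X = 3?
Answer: 8019/25 ≈ 320.76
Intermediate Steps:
r(z) = 3/z
t(w) = (1 + w)*(4 + w) (t(w) = (4 + w)*(1 + w) = (1 + w)*(4 + w))
19 + 41*t(r(5)) = 19 + 41*(4 + (3/5)**2 + 5*(3/5)) = 19 + 41*(4 + 9/25 + 3) = 19 + 41*(184/25) = 19 + 7544/25 = 8019/25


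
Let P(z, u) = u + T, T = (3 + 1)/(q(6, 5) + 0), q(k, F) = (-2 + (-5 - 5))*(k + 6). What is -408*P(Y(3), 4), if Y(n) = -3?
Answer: -4862/3 ≈ -1620.7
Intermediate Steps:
q(k, F) = -72 - 12*k (q(k, F) = (-2 - 10)*(6 + k) = -12*(6 + k) = -72 - 12*k)
T = -1/36 (T = (3 + 1)/((-72 - 12*6) + 0) = 4/((-72 - 72) + 0) = 4/(-144 + 0) = 4/(-144) = 4*(-1/144) = -1/36 ≈ -0.027778)
P(z, u) = -1/36 + u (P(z, u) = u - 1/36 = -1/36 + u)
-408*P(Y(3), 4) = -408*(-1/36 + 4) = -408*143/36 = -4862/3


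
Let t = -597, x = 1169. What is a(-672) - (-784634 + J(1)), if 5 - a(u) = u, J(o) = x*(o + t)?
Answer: 1482035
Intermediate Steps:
J(o) = -697893 + 1169*o (J(o) = 1169*(o - 597) = 1169*(-597 + o) = -697893 + 1169*o)
a(u) = 5 - u
a(-672) - (-784634 + J(1)) = (5 - 1*(-672)) - (-784634 + (-697893 + 1169*1)) = (5 + 672) - (-784634 + (-697893 + 1169)) = 677 - (-784634 - 696724) = 677 - 1*(-1481358) = 677 + 1481358 = 1482035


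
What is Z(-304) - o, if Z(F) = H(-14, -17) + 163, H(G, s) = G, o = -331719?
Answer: 331868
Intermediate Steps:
Z(F) = 149 (Z(F) = -14 + 163 = 149)
Z(-304) - o = 149 - 1*(-331719) = 149 + 331719 = 331868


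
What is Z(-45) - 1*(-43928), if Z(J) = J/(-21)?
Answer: 307511/7 ≈ 43930.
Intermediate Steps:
Z(J) = -J/21 (Z(J) = J*(-1/21) = -J/21)
Z(-45) - 1*(-43928) = -1/21*(-45) - 1*(-43928) = 15/7 + 43928 = 307511/7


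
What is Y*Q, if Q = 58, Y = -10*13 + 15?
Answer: -6670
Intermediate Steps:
Y = -115 (Y = -130 + 15 = -115)
Y*Q = -115*58 = -6670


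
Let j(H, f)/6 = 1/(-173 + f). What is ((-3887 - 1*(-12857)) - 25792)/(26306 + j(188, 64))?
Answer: -916799/1433674 ≈ -0.63947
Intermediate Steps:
j(H, f) = 6/(-173 + f)
((-3887 - 1*(-12857)) - 25792)/(26306 + j(188, 64)) = ((-3887 - 1*(-12857)) - 25792)/(26306 + 6/(-173 + 64)) = ((-3887 + 12857) - 25792)/(26306 + 6/(-109)) = (8970 - 25792)/(26306 + 6*(-1/109)) = -16822/(26306 - 6/109) = -16822/2867348/109 = -16822*109/2867348 = -916799/1433674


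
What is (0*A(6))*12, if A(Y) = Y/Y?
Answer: 0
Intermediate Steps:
A(Y) = 1
(0*A(6))*12 = (0*1)*12 = 0*12 = 0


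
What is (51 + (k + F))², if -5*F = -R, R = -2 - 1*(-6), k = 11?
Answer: 98596/25 ≈ 3943.8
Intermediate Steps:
R = 4 (R = -2 + 6 = 4)
F = ⅘ (F = -(-1)*4/5 = -⅕*(-4) = ⅘ ≈ 0.80000)
(51 + (k + F))² = (51 + (11 + ⅘))² = (51 + 59/5)² = (314/5)² = 98596/25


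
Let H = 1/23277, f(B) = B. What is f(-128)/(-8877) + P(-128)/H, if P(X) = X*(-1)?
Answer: 26448631040/8877 ≈ 2.9795e+6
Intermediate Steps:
P(X) = -X
H = 1/23277 ≈ 4.2961e-5
f(-128)/(-8877) + P(-128)/H = -128/(-8877) + (-1*(-128))/(1/23277) = -128*(-1/8877) + 128*23277 = 128/8877 + 2979456 = 26448631040/8877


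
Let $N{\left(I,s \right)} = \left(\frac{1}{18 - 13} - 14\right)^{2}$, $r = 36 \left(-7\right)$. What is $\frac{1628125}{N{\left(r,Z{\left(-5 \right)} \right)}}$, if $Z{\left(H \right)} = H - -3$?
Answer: $\frac{40703125}{4761} \approx 8549.3$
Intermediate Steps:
$r = -252$
$Z{\left(H \right)} = 3 + H$ ($Z{\left(H \right)} = H + 3 = 3 + H$)
$N{\left(I,s \right)} = \frac{4761}{25}$ ($N{\left(I,s \right)} = \left(\frac{1}{18 - 13} - 14\right)^{2} = \left(\frac{1}{5} - 14\right)^{2} = \left(- \frac{69}{5}\right)^{2} = \frac{4761}{25}$)
$\frac{1628125}{N{\left(r,Z{\left(-5 \right)} \right)}} = \frac{1628125}{\frac{4761}{25}} = 1628125 \cdot \frac{25}{4761} = \frac{40703125}{4761}$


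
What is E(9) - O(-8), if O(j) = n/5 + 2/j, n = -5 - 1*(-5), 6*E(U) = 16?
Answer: 35/12 ≈ 2.9167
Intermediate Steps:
E(U) = 8/3 (E(U) = (1/6)*16 = 8/3)
n = 0 (n = -5 + 5 = 0)
O(j) = 2/j (O(j) = 0/5 + 2/j = 0*(1/5) + 2/j = 0 + 2/j = 2/j)
E(9) - O(-8) = 8/3 - 2/(-8) = 8/3 - 2*(-1)/8 = 8/3 - 1*(-1/4) = 8/3 + 1/4 = 35/12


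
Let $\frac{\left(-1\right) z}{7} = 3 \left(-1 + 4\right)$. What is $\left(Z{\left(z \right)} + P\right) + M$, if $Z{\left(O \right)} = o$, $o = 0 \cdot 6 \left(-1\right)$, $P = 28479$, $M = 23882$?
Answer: $52361$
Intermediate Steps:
$z = -63$ ($z = - 7 \cdot 3 \left(-1 + 4\right) = - 7 \cdot 3 \cdot 3 = \left(-7\right) 9 = -63$)
$o = 0$ ($o = 0 \left(-1\right) = 0$)
$Z{\left(O \right)} = 0$
$\left(Z{\left(z \right)} + P\right) + M = \left(0 + 28479\right) + 23882 = 28479 + 23882 = 52361$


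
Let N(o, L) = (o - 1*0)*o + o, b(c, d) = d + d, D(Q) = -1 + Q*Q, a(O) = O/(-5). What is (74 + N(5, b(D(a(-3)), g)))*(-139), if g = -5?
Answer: -14456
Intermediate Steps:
a(O) = -O/5 (a(O) = O*(-⅕) = -O/5)
D(Q) = -1 + Q²
b(c, d) = 2*d
N(o, L) = o + o² (N(o, L) = (o + 0)*o + o = o*o + o = o² + o = o + o²)
(74 + N(5, b(D(a(-3)), g)))*(-139) = (74 + 5*(1 + 5))*(-139) = (74 + 5*6)*(-139) = (74 + 30)*(-139) = 104*(-139) = -14456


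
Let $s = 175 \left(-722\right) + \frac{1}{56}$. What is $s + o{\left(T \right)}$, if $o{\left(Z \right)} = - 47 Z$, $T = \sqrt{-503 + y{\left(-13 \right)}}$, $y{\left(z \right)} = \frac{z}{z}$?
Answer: $- \frac{7075599}{56} - 47 i \sqrt{502} \approx -1.2635 \cdot 10^{5} - 1053.1 i$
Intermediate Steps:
$y{\left(z \right)} = 1$
$T = i \sqrt{502}$ ($T = \sqrt{-503 + 1} = \sqrt{-502} = i \sqrt{502} \approx 22.405 i$)
$s = - \frac{7075599}{56}$ ($s = -126350 + \frac{1}{56} = - \frac{7075599}{56} \approx -1.2635 \cdot 10^{5}$)
$s + o{\left(T \right)} = - \frac{7075599}{56} - 47 i \sqrt{502}$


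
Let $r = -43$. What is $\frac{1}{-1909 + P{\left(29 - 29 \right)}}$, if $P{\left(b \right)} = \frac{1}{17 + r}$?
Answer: $- \frac{26}{49635} \approx -0.00052382$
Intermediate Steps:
$P{\left(b \right)} = - \frac{1}{26}$ ($P{\left(b \right)} = \frac{1}{17 - 43} = \frac{1}{-26} = - \frac{1}{26}$)
$\frac{1}{-1909 + P{\left(29 - 29 \right)}} = \frac{1}{-1909 - \frac{1}{26}} = \frac{1}{- \frac{49635}{26}} = - \frac{26}{49635}$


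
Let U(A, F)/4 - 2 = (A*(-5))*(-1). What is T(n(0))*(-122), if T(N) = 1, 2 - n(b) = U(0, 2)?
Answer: -122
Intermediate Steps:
U(A, F) = 8 + 20*A (U(A, F) = 8 + 4*((A*(-5))*(-1)) = 8 + 4*(-5*A*(-1)) = 8 + 4*(5*A) = 8 + 20*A)
n(b) = -6 (n(b) = 2 - (8 + 20*0) = 2 - (8 + 0) = 2 - 1*8 = 2 - 8 = -6)
T(n(0))*(-122) = 1*(-122) = -122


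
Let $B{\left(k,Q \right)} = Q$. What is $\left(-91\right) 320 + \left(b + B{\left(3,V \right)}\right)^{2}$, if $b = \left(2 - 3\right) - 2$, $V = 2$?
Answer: $-29119$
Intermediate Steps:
$b = -3$ ($b = -1 - 2 = -3$)
$\left(-91\right) 320 + \left(b + B{\left(3,V \right)}\right)^{2} = \left(-91\right) 320 + \left(-3 + 2\right)^{2} = -29120 + \left(-1\right)^{2} = -29120 + 1 = -29119$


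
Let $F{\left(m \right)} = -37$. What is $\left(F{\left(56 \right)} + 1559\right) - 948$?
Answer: $574$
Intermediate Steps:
$\left(F{\left(56 \right)} + 1559\right) - 948 = \left(-37 + 1559\right) - 948 = 1522 - 948 = 574$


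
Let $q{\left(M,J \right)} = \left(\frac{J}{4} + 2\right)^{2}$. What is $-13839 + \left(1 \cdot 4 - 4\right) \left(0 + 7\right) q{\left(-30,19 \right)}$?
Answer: $-13839$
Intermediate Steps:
$q{\left(M,J \right)} = \left(2 + \frac{J}{4}\right)^{2}$ ($q{\left(M,J \right)} = \left(J \frac{1}{4} + 2\right)^{2} = \left(\frac{J}{4} + 2\right)^{2} = \left(2 + \frac{J}{4}\right)^{2}$)
$-13839 + \left(1 \cdot 4 - 4\right) \left(0 + 7\right) q{\left(-30,19 \right)} = -13839 + \left(1 \cdot 4 - 4\right) \left(0 + 7\right) \frac{\left(8 + 19\right)^{2}}{16} = -13839 + \left(4 - 4\right) 7 \frac{27^{2}}{16} = -13839 + 0 \cdot 7 \cdot \frac{1}{16} \cdot 729 = -13839 + 0 \cdot \frac{729}{16} = -13839 + 0 = -13839$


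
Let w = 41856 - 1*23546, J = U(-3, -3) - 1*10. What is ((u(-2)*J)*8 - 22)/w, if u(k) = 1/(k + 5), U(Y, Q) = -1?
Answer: -77/27465 ≈ -0.0028036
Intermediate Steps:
u(k) = 1/(5 + k)
J = -11 (J = -1 - 1*10 = -1 - 10 = -11)
w = 18310 (w = 41856 - 23546 = 18310)
((u(-2)*J)*8 - 22)/w = ((-11/(5 - 2))*8 - 22)/18310 = ((-11/3)*8 - 22)*(1/18310) = (((⅓)*(-11))*8 - 22)*(1/18310) = (-11/3*8 - 22)*(1/18310) = (-88/3 - 22)*(1/18310) = -154/3*1/18310 = -77/27465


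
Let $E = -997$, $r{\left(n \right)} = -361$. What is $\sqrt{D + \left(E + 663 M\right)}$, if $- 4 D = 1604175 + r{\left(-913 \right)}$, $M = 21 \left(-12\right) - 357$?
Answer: $\frac{i \sqrt{3222870}}{2} \approx 897.62 i$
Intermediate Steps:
$M = -609$ ($M = -252 - 357 = -609$)
$D = - \frac{801907}{2}$ ($D = - \frac{1604175 - 361}{4} = \left(- \frac{1}{4}\right) 1603814 = - \frac{801907}{2} \approx -4.0095 \cdot 10^{5}$)
$\sqrt{D + \left(E + 663 M\right)} = \sqrt{- \frac{801907}{2} + \left(-997 + 663 \left(-609\right)\right)} = \sqrt{- \frac{801907}{2} - 404764} = \sqrt{- \frac{1611435}{2}} = \frac{i \sqrt{3222870}}{2}$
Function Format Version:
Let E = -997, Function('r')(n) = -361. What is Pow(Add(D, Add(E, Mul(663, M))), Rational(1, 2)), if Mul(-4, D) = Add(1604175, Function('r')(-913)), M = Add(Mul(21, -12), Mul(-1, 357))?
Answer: Mul(Rational(1, 2), I, Pow(3222870, Rational(1, 2))) ≈ Mul(897.62, I)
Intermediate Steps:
M = -609 (M = Add(-252, -357) = -609)
D = Rational(-801907, 2) (D = Mul(Rational(-1, 4), Add(1604175, -361)) = Mul(Rational(-1, 4), 1603814) = Rational(-801907, 2) ≈ -4.0095e+5)
Pow(Add(D, Add(E, Mul(663, M))), Rational(1, 2)) = Pow(Add(Rational(-801907, 2), Add(-997, Mul(663, -609))), Rational(1, 2)) = Pow(Add(Rational(-801907, 2), Add(-997, -403767)), Rational(1, 2)) = Pow(Add(Rational(-801907, 2), -404764), Rational(1, 2)) = Pow(Rational(-1611435, 2), Rational(1, 2)) = Mul(Rational(1, 2), I, Pow(3222870, Rational(1, 2)))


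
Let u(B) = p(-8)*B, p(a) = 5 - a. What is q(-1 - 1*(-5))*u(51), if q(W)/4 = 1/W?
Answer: 663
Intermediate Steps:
q(W) = 4/W
u(B) = 13*B (u(B) = (5 - 1*(-8))*B = (5 + 8)*B = 13*B)
q(-1 - 1*(-5))*u(51) = (4/(-1 - 1*(-5)))*(13*51) = (4/(-1 + 5))*663 = (4/4)*663 = (4*(¼))*663 = 1*663 = 663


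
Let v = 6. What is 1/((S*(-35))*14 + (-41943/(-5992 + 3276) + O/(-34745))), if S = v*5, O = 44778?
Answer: -94367420/1385865381513 ≈ -6.8093e-5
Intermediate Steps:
S = 30 (S = 6*5 = 30)
1/((S*(-35))*14 + (-41943/(-5992 + 3276) + O/(-34745))) = 1/((30*(-35))*14 + (-41943/(-5992 + 3276) + 44778/(-34745))) = 1/(-1050*14 + (-41943/(-2716) + 44778*(-1/34745))) = 1/(-14700 + (-41943*(-1/2716) - 44778/34745)) = 1/(-14700 + (41943/2716 - 44778/34745)) = 1/(-14700 + 1335692487/94367420) = 1/(-1385865381513/94367420) = -94367420/1385865381513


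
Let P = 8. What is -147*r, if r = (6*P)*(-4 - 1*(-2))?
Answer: 14112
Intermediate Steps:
r = -96 (r = (6*8)*(-4 - 1*(-2)) = 48*(-4 + 2) = 48*(-2) = -96)
-147*r = -147*(-96) = 14112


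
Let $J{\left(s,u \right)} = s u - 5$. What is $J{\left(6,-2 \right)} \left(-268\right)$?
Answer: $4556$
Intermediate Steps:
$J{\left(s,u \right)} = -5 + s u$
$J{\left(6,-2 \right)} \left(-268\right) = \left(-5 + 6 \left(-2\right)\right) \left(-268\right) = \left(-5 - 12\right) \left(-268\right) = \left(-17\right) \left(-268\right) = 4556$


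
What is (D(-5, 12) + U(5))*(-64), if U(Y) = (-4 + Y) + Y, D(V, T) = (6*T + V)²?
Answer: -287680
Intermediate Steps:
D(V, T) = (V + 6*T)²
U(Y) = -4 + 2*Y
(D(-5, 12) + U(5))*(-64) = ((-5 + 6*12)² + (-4 + 2*5))*(-64) = ((-5 + 72)² + (-4 + 10))*(-64) = (67² + 6)*(-64) = (4489 + 6)*(-64) = 4495*(-64) = -287680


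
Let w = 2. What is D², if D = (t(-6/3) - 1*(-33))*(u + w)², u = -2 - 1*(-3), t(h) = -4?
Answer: 68121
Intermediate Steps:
u = 1 (u = -2 + 3 = 1)
D = 261 (D = (-4 - 1*(-33))*(1 + 2)² = (-4 + 33)*3² = 29*9 = 261)
D² = 261² = 68121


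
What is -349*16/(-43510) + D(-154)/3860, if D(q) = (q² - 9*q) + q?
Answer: 27676043/4198715 ≈ 6.5916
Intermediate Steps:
D(q) = q² - 8*q
-349*16/(-43510) + D(-154)/3860 = -349*16/(-43510) - 154*(-8 - 154)/3860 = -5584*(-1/43510) - 154*(-162)*(1/3860) = 2792/21755 + 24948*(1/3860) = 2792/21755 + 6237/965 = 27676043/4198715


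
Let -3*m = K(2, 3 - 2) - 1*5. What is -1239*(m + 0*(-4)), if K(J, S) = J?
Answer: -1239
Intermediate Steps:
m = 1 (m = -(2 - 1*5)/3 = -(2 - 5)/3 = -⅓*(-3) = 1)
-1239*(m + 0*(-4)) = -1239*(1 + 0*(-4)) = -1239*(1 + 0) = -1239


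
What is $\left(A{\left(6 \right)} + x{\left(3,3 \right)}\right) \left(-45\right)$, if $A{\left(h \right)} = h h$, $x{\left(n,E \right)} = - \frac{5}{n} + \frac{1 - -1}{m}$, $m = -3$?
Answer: $-1515$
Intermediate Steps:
$x{\left(n,E \right)} = - \frac{2}{3} - \frac{5}{n}$ ($x{\left(n,E \right)} = - \frac{5}{n} + \frac{1 - -1}{-3} = - \frac{5}{n} + \left(1 + 1\right) \left(- \frac{1}{3}\right) = - \frac{5}{n} + 2 \left(- \frac{1}{3}\right) = - \frac{5}{n} - \frac{2}{3} = - \frac{2}{3} - \frac{5}{n}$)
$A{\left(h \right)} = h^{2}$
$\left(A{\left(6 \right)} + x{\left(3,3 \right)}\right) \left(-45\right) = \left(6^{2} - \left(\frac{2}{3} + \frac{5}{3}\right)\right) \left(-45\right) = \left(36 - \frac{7}{3}\right) \left(-45\right) = \frac{101}{3} \left(-45\right) = -1515$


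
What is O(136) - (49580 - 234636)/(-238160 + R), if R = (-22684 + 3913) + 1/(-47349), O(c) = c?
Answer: 51429240893/380169560 ≈ 135.28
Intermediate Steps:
R = -888788080/47349 (R = -18771 - 1/47349 = -888788080/47349 ≈ -18771.)
O(136) - (49580 - 234636)/(-238160 + R) = 136 - (49580 - 234636)/(-238160 - 888788080/47349) = 136 - (-185056)/(-12165425920/47349) = 136 - (-185056)*(-47349)/12165425920 = 136 - 1*273819267/380169560 = 136 - 273819267/380169560 = 51429240893/380169560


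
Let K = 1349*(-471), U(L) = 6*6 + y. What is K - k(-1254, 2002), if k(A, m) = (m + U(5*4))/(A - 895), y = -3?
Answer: -1365427436/2149 ≈ -6.3538e+5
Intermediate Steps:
U(L) = 33 (U(L) = 6*6 - 3 = 36 - 3 = 33)
k(A, m) = (33 + m)/(-895 + A) (k(A, m) = (m + 33)/(A - 895) = (33 + m)/(-895 + A))
K = -635379
K - k(-1254, 2002) = -635379 - (33 + 2002)/(-895 - 1254) = -635379 - 2035/(-2149) = -635379 - (-1)*2035/2149 = -635379 - 1*(-2035/2149) = -635379 + 2035/2149 = -1365427436/2149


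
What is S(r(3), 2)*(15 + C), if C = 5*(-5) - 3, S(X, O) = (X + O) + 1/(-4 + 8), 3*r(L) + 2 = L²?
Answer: -715/12 ≈ -59.583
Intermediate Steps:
r(L) = -⅔ + L²/3
S(X, O) = ¼ + O + X (S(X, O) = (O + X) + 1/4 = (O + X) + ¼ = ¼ + O + X)
C = -28 (C = -25 - 3 = -28)
S(r(3), 2)*(15 + C) = (¼ + 2 + (-⅔ + (⅓)*3²))*(15 - 28) = (¼ + 2 + (-⅔ + (⅓)*9))*(-13) = (¼ + 2 + (-⅔ + 3))*(-13) = (¼ + 2 + 7/3)*(-13) = (55/12)*(-13) = -715/12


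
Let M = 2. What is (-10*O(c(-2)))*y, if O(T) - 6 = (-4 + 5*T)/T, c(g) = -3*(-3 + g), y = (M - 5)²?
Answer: -966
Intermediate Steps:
y = 9 (y = (2 - 5)² = (-3)² = 9)
c(g) = 9 - 3*g
O(T) = 6 + (-4 + 5*T)/T
(-10*O(c(-2)))*y = -10*(11 - 4/(9 - 3*(-2)))*9 = -10*(11 - 4/(9 + 6))*9 = -10*(11 - 4/15)*9 = -10*161/15*9 = -322/3*9 = -966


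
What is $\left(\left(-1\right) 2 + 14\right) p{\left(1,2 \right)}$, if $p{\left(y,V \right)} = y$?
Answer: $12$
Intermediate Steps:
$\left(\left(-1\right) 2 + 14\right) p{\left(1,2 \right)} = \left(\left(-1\right) 2 + 14\right) 1 = \left(-2 + 14\right) 1 = 12 \cdot 1 = 12$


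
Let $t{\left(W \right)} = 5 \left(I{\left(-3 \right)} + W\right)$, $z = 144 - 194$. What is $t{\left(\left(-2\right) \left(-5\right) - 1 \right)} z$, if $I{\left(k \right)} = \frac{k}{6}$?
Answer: $-2125$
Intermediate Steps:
$I{\left(k \right)} = \frac{k}{6}$ ($I{\left(k \right)} = k \frac{1}{6} = \frac{k}{6}$)
$z = -50$ ($z = 144 - 194 = -50$)
$t{\left(W \right)} = - \frac{5}{2} + 5 W$ ($t{\left(W \right)} = 5 \left(\frac{1}{6} \left(-3\right) + W\right) = 5 \left(- \frac{1}{2} + W\right) = - \frac{5}{2} + 5 W$)
$t{\left(\left(-2\right) \left(-5\right) - 1 \right)} z = \left(- \frac{5}{2} + 5 \left(\left(-2\right) \left(-5\right) - 1\right)\right) \left(-50\right) = \left(- \frac{5}{2} + 5 \left(10 - 1\right)\right) \left(-50\right) = \left(- \frac{5}{2} + 5 \cdot 9\right) \left(-50\right) = \left(- \frac{5}{2} + 45\right) \left(-50\right) = \frac{85}{2} \left(-50\right) = -2125$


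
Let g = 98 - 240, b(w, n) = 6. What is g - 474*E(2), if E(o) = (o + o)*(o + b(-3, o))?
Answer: -15310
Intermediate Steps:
g = -142
E(o) = 2*o*(6 + o) (E(o) = (o + o)*(o + 6) = (2*o)*(6 + o) = 2*o*(6 + o))
g - 474*E(2) = -142 - 948*2*(6 + 2) = -142 - 948*2*8 = -142 - 474*32 = -142 - 15168 = -15310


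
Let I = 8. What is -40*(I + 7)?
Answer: -600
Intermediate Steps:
-40*(I + 7) = -40*(8 + 7) = -40*15 = -600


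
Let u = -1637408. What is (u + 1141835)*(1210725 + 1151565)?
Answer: -1170687142170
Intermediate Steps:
(u + 1141835)*(1210725 + 1151565) = (-1637408 + 1141835)*(1210725 + 1151565) = -495573*2362290 = -1170687142170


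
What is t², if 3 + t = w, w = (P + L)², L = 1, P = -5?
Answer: 169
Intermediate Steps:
w = 16 (w = (-5 + 1)² = (-4)² = 16)
t = 13 (t = -3 + 16 = 13)
t² = 13² = 169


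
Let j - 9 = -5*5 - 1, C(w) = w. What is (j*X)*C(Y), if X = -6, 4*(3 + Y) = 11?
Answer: -51/2 ≈ -25.500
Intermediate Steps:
Y = -1/4 (Y = -3 + (1/4)*11 = -3 + 11/4 = -1/4 ≈ -0.25000)
j = -17 (j = 9 + (-5*5 - 1) = 9 + (-25 - 1) = 9 - 26 = -17)
(j*X)*C(Y) = -17*(-6)*(-1/4) = 102*(-1/4) = -51/2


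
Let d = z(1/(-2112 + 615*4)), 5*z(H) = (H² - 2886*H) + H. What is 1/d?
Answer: -605520/1003979 ≈ -0.60312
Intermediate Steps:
z(H) = -577*H + H²/5 (z(H) = ((H² - 2886*H) + H)/5 = (H² - 2885*H)/5 = -577*H + H²/5)
d = -1003979/605520 (d = (-2885 + 1/(-2112 + 615*4))/(5*(-2112 + 615*4)) = (-2885 + 1/(-2112 + 2460))/(5*(-2112 + 2460)) = (⅕)*(-2885 + 1/348)/348 = (⅕)*(1/348)*(-2885 + 1/348) = (⅕)*(1/348)*(-1003979/348) = -1003979/605520 ≈ -1.6580)
1/d = 1/(-1003979/605520) = -605520/1003979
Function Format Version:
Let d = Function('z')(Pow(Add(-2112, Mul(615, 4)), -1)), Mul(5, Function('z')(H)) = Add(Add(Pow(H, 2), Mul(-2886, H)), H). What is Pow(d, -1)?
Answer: Rational(-605520, 1003979) ≈ -0.60312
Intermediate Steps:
Function('z')(H) = Add(Mul(-577, H), Mul(Rational(1, 5), Pow(H, 2))) (Function('z')(H) = Mul(Rational(1, 5), Add(Add(Pow(H, 2), Mul(-2886, H)), H)) = Mul(Rational(1, 5), Add(Pow(H, 2), Mul(-2885, H))) = Add(Mul(-577, H), Mul(Rational(1, 5), Pow(H, 2))))
d = Rational(-1003979, 605520) (d = Mul(Rational(1, 5), Pow(Add(-2112, Mul(615, 4)), -1), Add(-2885, Pow(Add(-2112, Mul(615, 4)), -1))) = Mul(Rational(1, 5), Pow(Add(-2112, 2460), -1), Add(-2885, Pow(Add(-2112, 2460), -1))) = Mul(Rational(1, 5), Pow(348, -1), Add(-2885, Pow(348, -1))) = Mul(Rational(1, 5), Rational(1, 348), Add(-2885, Rational(1, 348))) = Mul(Rational(1, 5), Rational(1, 348), Rational(-1003979, 348)) = Rational(-1003979, 605520) ≈ -1.6580)
Pow(d, -1) = Pow(Rational(-1003979, 605520), -1) = Rational(-605520, 1003979)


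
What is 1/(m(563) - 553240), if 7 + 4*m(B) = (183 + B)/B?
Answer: -2252/1245899675 ≈ -1.8075e-6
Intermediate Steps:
m(B) = -7/4 + (183 + B)/(4*B) (m(B) = -7/4 + ((183 + B)/B)/4 = -7/4 + (183 + B)/(4*B))
1/(m(563) - 553240) = 1/((¾)*(61 - 2*563)/563 - 553240) = 1/((¾)*(1/563)*(61 - 1126) - 553240) = 1/((¾)*(1/563)*(-1065) - 553240) = 1/(-3195/2252 - 553240) = 1/(-1245899675/2252) = -2252/1245899675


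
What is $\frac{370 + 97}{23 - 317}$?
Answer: $- \frac{467}{294} \approx -1.5884$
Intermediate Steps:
$\frac{370 + 97}{23 - 317} = \frac{467}{-294} = 467 \left(- \frac{1}{294}\right) = - \frac{467}{294}$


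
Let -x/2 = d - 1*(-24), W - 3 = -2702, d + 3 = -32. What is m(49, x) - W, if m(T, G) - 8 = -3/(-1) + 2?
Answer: 2712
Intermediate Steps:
d = -35 (d = -3 - 32 = -35)
W = -2699 (W = 3 - 2702 = -2699)
x = 22 (x = -2*(-35 - 1*(-24)) = -2*(-35 + 24) = -2*(-11) = 22)
m(T, G) = 13 (m(T, G) = 8 + (-3/(-1) + 2) = 8 + (-1*(-3) + 2) = 8 + (3 + 2) = 8 + 5 = 13)
m(49, x) - W = 13 - 1*(-2699) = 13 + 2699 = 2712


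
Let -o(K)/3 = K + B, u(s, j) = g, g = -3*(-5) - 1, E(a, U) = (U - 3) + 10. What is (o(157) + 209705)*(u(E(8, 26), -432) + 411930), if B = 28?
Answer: 86158087600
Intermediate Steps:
E(a, U) = 7 + U (E(a, U) = (-3 + U) + 10 = 7 + U)
g = 14 (g = 15 - 1 = 14)
u(s, j) = 14
o(K) = -84 - 3*K (o(K) = -3*(K + 28) = -3*(28 + K) = -84 - 3*K)
(o(157) + 209705)*(u(E(8, 26), -432) + 411930) = ((-84 - 3*157) + 209705)*(14 + 411930) = ((-84 - 471) + 209705)*411944 = (-555 + 209705)*411944 = 209150*411944 = 86158087600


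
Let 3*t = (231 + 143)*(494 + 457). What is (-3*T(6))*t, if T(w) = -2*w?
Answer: 4268088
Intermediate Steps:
t = 118558 (t = ((231 + 143)*(494 + 457))/3 = (374*951)/3 = (⅓)*355674 = 118558)
(-3*T(6))*t = -(-6)*6*118558 = -3*(-12)*118558 = 36*118558 = 4268088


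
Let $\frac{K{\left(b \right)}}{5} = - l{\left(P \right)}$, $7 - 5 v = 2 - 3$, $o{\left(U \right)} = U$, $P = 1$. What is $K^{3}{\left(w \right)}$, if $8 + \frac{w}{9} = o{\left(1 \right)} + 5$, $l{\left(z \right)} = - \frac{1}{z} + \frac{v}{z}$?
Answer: $-27$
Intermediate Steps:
$v = \frac{8}{5}$ ($v = \frac{7}{5} - \frac{2 - 3}{5} = \frac{7}{5} - - \frac{1}{5} = \frac{7}{5} + \frac{1}{5} = \frac{8}{5} \approx 1.6$)
$l{\left(z \right)} = \frac{3}{5 z}$ ($l{\left(z \right)} = - \frac{1}{z} + \frac{8}{5 z} = \frac{3}{5 z}$)
$w = -18$ ($w = -72 + 9 \left(1 + 5\right) = -72 + 9 \cdot 6 = -72 + 54 = -18$)
$K{\left(b \right)} = -3$ ($K{\left(b \right)} = 5 \left(- \frac{3}{5 \cdot 1}\right) = 5 \left(- \frac{3 \cdot 1}{5}\right) = 5 \left(\left(-1\right) \frac{3}{5}\right) = 5 \left(- \frac{3}{5}\right) = -3$)
$K^{3}{\left(w \right)} = \left(-3\right)^{3} = -27$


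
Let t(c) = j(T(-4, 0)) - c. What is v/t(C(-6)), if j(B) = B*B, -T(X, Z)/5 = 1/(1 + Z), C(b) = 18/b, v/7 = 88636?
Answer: 22159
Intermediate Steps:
v = 620452 (v = 7*88636 = 620452)
T(X, Z) = -5/(1 + Z)
j(B) = B²
t(c) = 25 - c (t(c) = (-5/(1 + 0))² - c = (-5/1)² - c = (-5*1)² - c = (-5)² - c = 25 - c)
v/t(C(-6)) = 620452/(25 - 18/(-6)) = 620452/(25 - 18*(-1)/6) = 620452/(25 - 1*(-3)) = 620452/(25 + 3) = 620452/28 = 620452*(1/28) = 22159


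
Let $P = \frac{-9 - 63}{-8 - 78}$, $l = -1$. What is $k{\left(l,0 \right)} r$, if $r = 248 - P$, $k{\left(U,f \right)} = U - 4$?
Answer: $- \frac{53140}{43} \approx -1235.8$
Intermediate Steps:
$k{\left(U,f \right)} = -4 + U$
$P = \frac{36}{43}$ ($P = - \frac{72}{-86} = \left(-72\right) \left(- \frac{1}{86}\right) = \frac{36}{43} \approx 0.83721$)
$r = \frac{10628}{43}$ ($r = 248 - \frac{36}{43} = \frac{10628}{43} \approx 247.16$)
$k{\left(l,0 \right)} r = \left(-4 - 1\right) \frac{10628}{43} = \left(-5\right) \frac{10628}{43} = - \frac{53140}{43}$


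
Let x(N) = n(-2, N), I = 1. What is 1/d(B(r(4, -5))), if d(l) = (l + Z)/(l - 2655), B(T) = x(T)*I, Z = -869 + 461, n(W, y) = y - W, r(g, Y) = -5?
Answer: 886/137 ≈ 6.4672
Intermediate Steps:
Z = -408
x(N) = 2 + N (x(N) = N - 1*(-2) = N + 2 = 2 + N)
B(T) = 2 + T (B(T) = (2 + T)*1 = 2 + T)
d(l) = (-408 + l)/(-2655 + l) (d(l) = (l - 408)/(l - 2655) = (-408 + l)/(-2655 + l))
1/d(B(r(4, -5))) = 1/((-408 + (2 - 5))/(-2655 + (2 - 5))) = 1/((-408 - 3)/(-2655 - 3)) = 1/(-411/(-2658)) = 1/(-1/2658*(-411)) = 1/(137/886) = 886/137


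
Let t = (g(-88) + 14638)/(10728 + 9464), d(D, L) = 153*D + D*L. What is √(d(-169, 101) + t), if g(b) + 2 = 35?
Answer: I*√1093834866702/5048 ≈ 207.18*I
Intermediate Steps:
g(b) = 33 (g(b) = -2 + 35 = 33)
t = 14671/20192 (t = (33 + 14638)/(10728 + 9464) = 14671/20192 ≈ 0.72657)
√(d(-169, 101) + t) = √(-169*(153 + 101) + 14671/20192) = √(-169*254 + 14671/20192) = √(-42926 + 14671/20192) = √(-866747121/20192) = I*√1093834866702/5048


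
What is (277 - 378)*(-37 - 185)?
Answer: 22422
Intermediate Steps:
(277 - 378)*(-37 - 185) = -101*(-222) = 22422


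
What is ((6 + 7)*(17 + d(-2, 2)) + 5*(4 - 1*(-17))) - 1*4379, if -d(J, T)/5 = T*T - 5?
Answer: -3988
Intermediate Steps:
d(J, T) = 25 - 5*T**2 (d(J, T) = -5*(T*T - 5) = -5*(T**2 - 5) = -5*(-5 + T**2) = 25 - 5*T**2)
((6 + 7)*(17 + d(-2, 2)) + 5*(4 - 1*(-17))) - 1*4379 = ((6 + 7)*(17 + (25 - 5*2**2)) + 5*(4 - 1*(-17))) - 1*4379 = (13*(17 + (25 - 5*4)) + 5*(4 + 17)) - 4379 = (13*(17 + (25 - 20)) + 5*21) - 4379 = (13*(17 + 5) + 105) - 4379 = (13*22 + 105) - 4379 = (286 + 105) - 4379 = 391 - 4379 = -3988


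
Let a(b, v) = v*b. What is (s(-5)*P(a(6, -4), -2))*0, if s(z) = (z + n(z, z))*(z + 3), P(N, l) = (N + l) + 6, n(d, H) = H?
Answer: 0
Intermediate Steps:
a(b, v) = b*v
P(N, l) = 6 + N + l
s(z) = 2*z*(3 + z) (s(z) = (z + z)*(z + 3) = (2*z)*(3 + z) = 2*z*(3 + z))
(s(-5)*P(a(6, -4), -2))*0 = ((2*(-5)*(3 - 5))*(6 + 6*(-4) - 2))*0 = ((2*(-5)*(-2))*(6 - 24 - 2))*0 = (20*(-20))*0 = -400*0 = 0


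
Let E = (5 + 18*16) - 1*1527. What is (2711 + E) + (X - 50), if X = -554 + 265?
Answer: 1138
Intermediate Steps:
X = -289
E = -1234 (E = (5 + 288) - 1527 = 293 - 1527 = -1234)
(2711 + E) + (X - 50) = (2711 - 1234) + (-289 - 50) = 1477 - 339 = 1138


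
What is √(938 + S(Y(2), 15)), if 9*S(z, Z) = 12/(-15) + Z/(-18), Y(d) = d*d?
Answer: √7596330/90 ≈ 30.624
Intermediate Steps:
Y(d) = d²
S(z, Z) = -4/45 - Z/162 (S(z, Z) = (12/(-15) + Z/(-18))/9 = (12*(-1/15) + Z*(-1/18))/9 = (-⅘ - Z/18)/9 = -4/45 - Z/162)
√(938 + S(Y(2), 15)) = √(938 + (-4/45 - 1/162*15)) = √(938 + (-4/45 - 5/54)) = √(938 - 49/270) = √(253211/270) = √7596330/90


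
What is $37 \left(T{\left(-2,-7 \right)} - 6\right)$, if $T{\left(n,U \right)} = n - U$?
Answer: $-37$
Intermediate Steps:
$37 \left(T{\left(-2,-7 \right)} - 6\right) = 37 \left(\left(-2 - -7\right) - 6\right) = 37 \left(\left(-2 + 7\right) - 6\right) = 37 \left(5 - 6\right) = 37 \left(-1\right) = -37$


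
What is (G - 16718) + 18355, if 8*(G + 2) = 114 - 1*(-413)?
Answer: 13607/8 ≈ 1700.9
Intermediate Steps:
G = 511/8 (G = -2 + (114 - 1*(-413))/8 = -2 + (114 + 413)/8 = -2 + (⅛)*527 = -2 + 527/8 = 511/8 ≈ 63.875)
(G - 16718) + 18355 = (511/8 - 16718) + 18355 = -133233/8 + 18355 = 13607/8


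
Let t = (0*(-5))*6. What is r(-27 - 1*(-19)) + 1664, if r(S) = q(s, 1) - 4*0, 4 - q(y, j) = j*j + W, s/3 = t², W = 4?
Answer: 1663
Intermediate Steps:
t = 0 (t = 0*6 = 0)
s = 0 (s = 3*0² = 3*0 = 0)
q(y, j) = -j² (q(y, j) = 4 - (j*j + 4) = 4 - (j² + 4) = 4 - (4 + j²) = 4 + (-4 - j²) = -j²)
r(S) = -1 (r(S) = -1*1² - 4*0 = -1*1 + 0 = -1 + 0 = -1)
r(-27 - 1*(-19)) + 1664 = -1 + 1664 = 1663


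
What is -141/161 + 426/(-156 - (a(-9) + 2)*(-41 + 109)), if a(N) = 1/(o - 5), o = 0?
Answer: -89867/37352 ≈ -2.4059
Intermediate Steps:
a(N) = -1/5 (a(N) = 1/(0 - 5) = 1/(-5) = -1/5)
-141/161 + 426/(-156 - (a(-9) + 2)*(-41 + 109)) = -141/161 + 426/(-156 - (-1/5 + 2)*(-41 + 109)) = -141*1/161 + 426/(-156 - 9*68/5) = -141/161 + 426/(-156 - 1*612/5) = -141/161 + 426/(-156 - 612/5) = -141/161 + 426/(-1392/5) = -141/161 + 426*(-5/1392) = -141/161 - 355/232 = -89867/37352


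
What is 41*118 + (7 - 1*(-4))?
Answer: 4849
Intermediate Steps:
41*118 + (7 - 1*(-4)) = 4838 + (7 + 4) = 4838 + 11 = 4849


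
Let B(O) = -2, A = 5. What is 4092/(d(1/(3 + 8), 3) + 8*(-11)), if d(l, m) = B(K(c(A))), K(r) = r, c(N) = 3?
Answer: -682/15 ≈ -45.467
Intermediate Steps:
d(l, m) = -2
4092/(d(1/(3 + 8), 3) + 8*(-11)) = 4092/(-2 + 8*(-11)) = 4092/(-2 - 88) = 4092/(-90) = 4092*(-1/90) = -682/15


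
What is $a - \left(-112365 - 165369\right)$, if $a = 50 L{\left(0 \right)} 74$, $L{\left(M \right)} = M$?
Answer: $277734$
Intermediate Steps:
$a = 0$ ($a = 50 \cdot 0 \cdot 74 = 0 \cdot 74 = 0$)
$a - \left(-112365 - 165369\right) = 0 - \left(-112365 - 165369\right) = 0 - -277734 = 0 + 277734 = 277734$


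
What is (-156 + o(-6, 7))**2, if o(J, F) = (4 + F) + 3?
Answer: 20164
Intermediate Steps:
o(J, F) = 7 + F
(-156 + o(-6, 7))**2 = (-156 + (7 + 7))**2 = (-156 + 14)**2 = (-142)**2 = 20164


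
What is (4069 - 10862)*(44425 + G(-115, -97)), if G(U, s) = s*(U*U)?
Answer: 8412451200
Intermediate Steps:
G(U, s) = s*U**2
(4069 - 10862)*(44425 + G(-115, -97)) = (4069 - 10862)*(44425 - 97*(-115)**2) = -6793*(44425 - 97*13225) = -6793*(44425 - 1282825) = -6793*(-1238400) = 8412451200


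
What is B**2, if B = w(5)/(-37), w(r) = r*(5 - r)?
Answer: 0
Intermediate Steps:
B = 0 (B = (5*(5 - 1*5))/(-37) = (5*(5 - 5))*(-1/37) = (5*0)*(-1/37) = 0*(-1/37) = 0)
B**2 = 0**2 = 0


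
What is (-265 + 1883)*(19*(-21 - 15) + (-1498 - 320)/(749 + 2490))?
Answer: -3587581692/3239 ≈ -1.1076e+6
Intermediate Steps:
(-265 + 1883)*(19*(-21 - 15) + (-1498 - 320)/(749 + 2490)) = 1618*(19*(-36) - 1818/3239) = 1618*(-684 - 1818*1/3239) = 1618*(-684 - 1818/3239) = 1618*(-2217294/3239) = -3587581692/3239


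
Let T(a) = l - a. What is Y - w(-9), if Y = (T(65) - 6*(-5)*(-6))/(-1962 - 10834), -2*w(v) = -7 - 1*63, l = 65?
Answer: -111920/3199 ≈ -34.986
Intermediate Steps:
T(a) = 65 - a
w(v) = 35 (w(v) = -(-7 - 1*63)/2 = -(-7 - 63)/2 = -½*(-70) = 35)
Y = 45/3199 (Y = ((65 - 1*65) - 6*(-5)*(-6))/(-1962 - 10834) = ((65 - 65) + 30*(-6))/(-12796) = (0 - 180)*(-1/12796) = -180*(-1/12796) = 45/3199 ≈ 0.014067)
Y - w(-9) = 45/3199 - 1*35 = 45/3199 - 35 = -111920/3199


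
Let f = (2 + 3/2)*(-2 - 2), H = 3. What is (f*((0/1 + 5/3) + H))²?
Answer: 38416/9 ≈ 4268.4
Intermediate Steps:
f = -14 (f = (2 + 3*(½))*(-4) = (2 + 3/2)*(-4) = (7/2)*(-4) = -14)
(f*((0/1 + 5/3) + H))² = (-14*((0/1 + 5/3) + 3))² = (-14*((0*1 + 5*(⅓)) + 3))² = (-14*((0 + 5/3) + 3))² = (-14*(5/3 + 3))² = (-14*14/3)² = (-196/3)² = 38416/9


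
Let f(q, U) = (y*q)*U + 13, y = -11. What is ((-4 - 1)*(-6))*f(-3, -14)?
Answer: -13470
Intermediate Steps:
f(q, U) = 13 - 11*U*q (f(q, U) = (-11*q)*U + 13 = -11*U*q + 13 = 13 - 11*U*q)
((-4 - 1)*(-6))*f(-3, -14) = ((-4 - 1)*(-6))*(13 - 11*(-14)*(-3)) = (-5*(-6))*(13 - 462) = 30*(-449) = -13470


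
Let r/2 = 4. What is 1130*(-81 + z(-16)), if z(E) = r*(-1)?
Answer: -100570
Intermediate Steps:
r = 8 (r = 2*4 = 8)
z(E) = -8 (z(E) = 8*(-1) = -8)
1130*(-81 + z(-16)) = 1130*(-81 - 8) = 1130*(-89) = -100570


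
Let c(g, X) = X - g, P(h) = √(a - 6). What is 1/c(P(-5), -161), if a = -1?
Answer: I/(√7 - 161*I) ≈ -0.0062095 + 0.00010204*I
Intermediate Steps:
P(h) = I*√7 (P(h) = √(-1 - 6) = √(-7) = I*√7)
1/c(P(-5), -161) = 1/(-161 - I*√7)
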